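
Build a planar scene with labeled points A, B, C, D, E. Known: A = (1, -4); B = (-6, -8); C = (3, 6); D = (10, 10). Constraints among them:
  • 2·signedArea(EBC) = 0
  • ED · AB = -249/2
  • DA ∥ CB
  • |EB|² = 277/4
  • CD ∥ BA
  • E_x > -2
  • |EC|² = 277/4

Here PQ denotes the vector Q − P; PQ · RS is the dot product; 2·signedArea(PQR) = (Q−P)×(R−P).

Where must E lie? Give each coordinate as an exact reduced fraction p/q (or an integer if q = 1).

1. E_x = -3/2  [2·signedArea(EBC) = 0 ∩ ED · AB = -249/2]
2. E_y = -1  [2·signedArea(EBC) = 0 ∩ ED · AB = -249/2]
   → E = (-3/2, -1)

E = (-3/2, -1)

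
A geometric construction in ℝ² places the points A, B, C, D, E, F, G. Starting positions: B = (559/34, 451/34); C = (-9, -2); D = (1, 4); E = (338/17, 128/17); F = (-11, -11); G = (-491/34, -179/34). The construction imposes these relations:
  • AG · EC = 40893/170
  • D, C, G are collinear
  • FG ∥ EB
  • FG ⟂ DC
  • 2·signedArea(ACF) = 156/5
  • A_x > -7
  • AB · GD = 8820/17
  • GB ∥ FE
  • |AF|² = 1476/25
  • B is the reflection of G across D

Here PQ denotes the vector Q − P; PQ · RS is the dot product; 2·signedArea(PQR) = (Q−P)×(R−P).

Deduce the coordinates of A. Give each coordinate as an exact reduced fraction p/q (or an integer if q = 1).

A = (-31/5, -5)

1. A_x = -31/5  [AG · EC = 40893/170 ∩ 2·signedArea(ACF) = 156/5]
2. A_y = -5  [AG · EC = 40893/170 ∩ 2·signedArea(ACF) = 156/5]
   → A = (-31/5, -5)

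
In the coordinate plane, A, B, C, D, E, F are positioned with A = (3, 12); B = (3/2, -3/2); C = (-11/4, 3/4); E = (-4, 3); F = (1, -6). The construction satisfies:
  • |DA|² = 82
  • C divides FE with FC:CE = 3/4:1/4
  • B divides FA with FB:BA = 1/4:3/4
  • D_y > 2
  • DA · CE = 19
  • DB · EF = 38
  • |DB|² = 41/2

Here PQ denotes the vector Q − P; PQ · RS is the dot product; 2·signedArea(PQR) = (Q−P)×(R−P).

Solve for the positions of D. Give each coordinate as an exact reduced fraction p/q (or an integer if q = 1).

1. D_x = 2  [line -5·x + 9·y + -17 = 0 ∩ |DB|² = 41/2]
2. D_y = 3  [line -5·x + 9·y + -17 = 0 ∩ |DB|² = 41/2]
   → D = (2, 3)

D = (2, 3)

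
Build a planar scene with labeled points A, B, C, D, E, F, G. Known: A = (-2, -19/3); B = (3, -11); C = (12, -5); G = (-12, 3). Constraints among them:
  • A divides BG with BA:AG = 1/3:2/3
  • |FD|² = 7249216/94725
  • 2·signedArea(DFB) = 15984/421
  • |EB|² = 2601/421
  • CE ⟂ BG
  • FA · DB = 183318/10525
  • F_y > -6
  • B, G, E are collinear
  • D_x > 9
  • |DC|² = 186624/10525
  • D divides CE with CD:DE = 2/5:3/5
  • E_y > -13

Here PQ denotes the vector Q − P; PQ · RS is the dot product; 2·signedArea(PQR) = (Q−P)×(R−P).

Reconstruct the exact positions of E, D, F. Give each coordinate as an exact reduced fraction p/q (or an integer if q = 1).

D = (19212/2105, -3401/421)
E = (2028/421, -5345/421)
F = (1364/2105, -7483/1263)

1. E_x = 2028/421  [B, G, E are collinear ∩ CE ⟂ BG]
2. E_y = -5345/421  [B, G, E are collinear ∩ CE ⟂ BG]
   → E = (2028/421, -5345/421)
3. D_x = 19212/2105  [D divides CE with CD:DE = 2/5:3/5]
4. D_y = -3401/421  [D divides CE with CD:DE = 2/5:3/5]
   → D = (19212/2105, -3401/421)
5. F_x = 1364/2105  [FA · DB = 183318/10525 ∩ 2·signedArea(DFB) = 15984/421]
6. F_y = -7483/1263  [FA · DB = 183318/10525 ∩ 2·signedArea(DFB) = 15984/421]
   → F = (1364/2105, -7483/1263)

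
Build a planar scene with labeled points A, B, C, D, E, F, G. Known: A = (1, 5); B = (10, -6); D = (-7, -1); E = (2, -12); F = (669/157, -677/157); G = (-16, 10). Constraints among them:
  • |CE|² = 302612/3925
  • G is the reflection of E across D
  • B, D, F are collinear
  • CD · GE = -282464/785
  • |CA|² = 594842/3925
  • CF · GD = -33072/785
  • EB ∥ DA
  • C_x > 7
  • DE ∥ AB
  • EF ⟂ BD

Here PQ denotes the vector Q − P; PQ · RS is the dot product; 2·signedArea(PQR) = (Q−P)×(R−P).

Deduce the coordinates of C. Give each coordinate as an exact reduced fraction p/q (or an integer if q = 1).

1. C_x = 6048/785  [line -9·x + 11·y + 100412/785 = 0 ∩ |CE|² = 302612/3925]
2. C_y = -836/157  [line -9·x + 11·y + 100412/785 = 0 ∩ |CE|² = 302612/3925]
   → C = (6048/785, -836/157)

C = (6048/785, -836/157)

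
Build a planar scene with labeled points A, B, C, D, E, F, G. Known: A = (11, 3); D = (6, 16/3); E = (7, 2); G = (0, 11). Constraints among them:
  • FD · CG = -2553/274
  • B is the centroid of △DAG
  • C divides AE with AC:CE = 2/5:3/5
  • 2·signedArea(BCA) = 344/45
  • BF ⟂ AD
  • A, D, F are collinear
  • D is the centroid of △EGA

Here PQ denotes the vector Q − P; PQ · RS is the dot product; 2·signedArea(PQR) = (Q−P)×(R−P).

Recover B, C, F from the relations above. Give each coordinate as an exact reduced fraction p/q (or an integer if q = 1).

1. B_x = 17/3  [B is the centroid of △DAG]
2. B_y = 58/9  [B is the centroid of △DAG]
   → B = (17/3, 58/9)
3. C_x = 47/5  [C divides AE with AC:CE = 2/5:3/5]
4. C_y = 13/5  [C divides AE with AC:CE = 2/5:3/5]
   → C = (47/5, 13/5)
5. F_x = 4357/822  [A, D, F are collinear ∩ BF ⟂ AD]
6. F_y = 13957/2466  [A, D, F are collinear ∩ BF ⟂ AD]
   → F = (4357/822, 13957/2466)

B = (17/3, 58/9)
C = (47/5, 13/5)
F = (4357/822, 13957/2466)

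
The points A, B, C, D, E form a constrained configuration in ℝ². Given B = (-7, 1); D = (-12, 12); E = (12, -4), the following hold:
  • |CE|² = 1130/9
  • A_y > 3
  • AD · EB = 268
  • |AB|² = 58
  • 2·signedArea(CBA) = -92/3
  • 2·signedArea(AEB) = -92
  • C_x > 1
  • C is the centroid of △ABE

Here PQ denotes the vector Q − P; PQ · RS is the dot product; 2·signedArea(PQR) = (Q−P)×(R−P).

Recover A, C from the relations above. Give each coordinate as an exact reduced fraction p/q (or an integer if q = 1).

A = (0, 4)
C = (5/3, 1/3)

1. A_x = 0  [2·signedArea(AEB) = -92 ∩ AD · EB = 268]
2. A_y = 4  [2·signedArea(AEB) = -92 ∩ AD · EB = 268]
   → A = (0, 4)
3. C_x = 5/3  [C is the centroid of △ABE]
4. C_y = 1/3  [C is the centroid of △ABE]
   → C = (5/3, 1/3)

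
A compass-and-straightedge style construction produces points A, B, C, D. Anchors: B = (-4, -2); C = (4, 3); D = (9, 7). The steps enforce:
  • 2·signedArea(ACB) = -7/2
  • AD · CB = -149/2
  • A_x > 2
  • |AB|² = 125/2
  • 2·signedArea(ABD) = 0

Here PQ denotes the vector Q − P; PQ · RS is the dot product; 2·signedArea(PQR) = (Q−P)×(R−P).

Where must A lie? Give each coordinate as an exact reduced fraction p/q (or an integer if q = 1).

A = (5/2, 5/2)

1. A_x = 5/2  [2·signedArea(ABD) = 0 ∩ AD · CB = -149/2]
2. A_y = 5/2  [2·signedArea(ABD) = 0 ∩ AD · CB = -149/2]
   → A = (5/2, 5/2)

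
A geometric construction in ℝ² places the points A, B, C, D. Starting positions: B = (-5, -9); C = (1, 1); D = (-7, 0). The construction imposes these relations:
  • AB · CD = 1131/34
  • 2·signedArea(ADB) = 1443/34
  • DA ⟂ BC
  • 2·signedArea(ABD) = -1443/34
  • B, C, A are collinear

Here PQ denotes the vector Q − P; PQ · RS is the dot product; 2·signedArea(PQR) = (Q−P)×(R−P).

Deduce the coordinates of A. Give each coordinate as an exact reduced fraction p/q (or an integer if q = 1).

A = (-53/34, -111/34)

1. A_x = -53/34  [B, C, A are collinear ∩ DA ⟂ BC]
2. A_y = -111/34  [B, C, A are collinear ∩ DA ⟂ BC]
   → A = (-53/34, -111/34)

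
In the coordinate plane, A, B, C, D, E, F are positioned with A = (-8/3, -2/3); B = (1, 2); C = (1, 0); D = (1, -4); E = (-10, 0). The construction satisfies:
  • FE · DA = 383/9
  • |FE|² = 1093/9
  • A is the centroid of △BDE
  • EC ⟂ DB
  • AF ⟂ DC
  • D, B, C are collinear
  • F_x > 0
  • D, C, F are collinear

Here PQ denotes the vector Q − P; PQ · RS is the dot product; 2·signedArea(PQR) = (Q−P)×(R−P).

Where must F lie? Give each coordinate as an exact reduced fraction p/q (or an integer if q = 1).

1. F_x = 1  [D, C, F are collinear ∩ AF ⟂ DC]
2. F_y = -2/3  [D, C, F are collinear ∩ AF ⟂ DC]
   → F = (1, -2/3)

F = (1, -2/3)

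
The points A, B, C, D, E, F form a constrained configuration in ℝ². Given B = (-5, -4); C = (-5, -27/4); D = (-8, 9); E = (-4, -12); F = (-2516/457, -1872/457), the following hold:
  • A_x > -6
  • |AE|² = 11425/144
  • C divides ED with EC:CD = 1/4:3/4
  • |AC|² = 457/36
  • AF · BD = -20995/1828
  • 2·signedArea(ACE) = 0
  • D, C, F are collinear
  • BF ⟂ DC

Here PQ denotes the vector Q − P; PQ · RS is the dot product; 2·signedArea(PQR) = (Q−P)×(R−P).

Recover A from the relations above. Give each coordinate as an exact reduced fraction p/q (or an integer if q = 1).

A = (-17/3, -13/4)

1. A_x = -17/3  [2·signedArea(ACE) = 0 ∩ AF · BD = -20995/1828]
2. A_y = -13/4  [2·signedArea(ACE) = 0 ∩ AF · BD = -20995/1828]
   → A = (-17/3, -13/4)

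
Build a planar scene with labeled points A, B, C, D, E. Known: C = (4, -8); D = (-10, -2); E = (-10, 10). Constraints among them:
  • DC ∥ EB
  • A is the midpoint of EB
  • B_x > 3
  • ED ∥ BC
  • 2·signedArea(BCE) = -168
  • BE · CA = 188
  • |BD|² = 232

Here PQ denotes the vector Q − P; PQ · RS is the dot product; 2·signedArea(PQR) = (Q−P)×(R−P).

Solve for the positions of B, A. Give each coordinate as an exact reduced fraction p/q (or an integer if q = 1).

A = (-3, 7)
B = (4, 4)

1. B_x = 4  [ED ∥ BC ∩ DC ∥ EB]
2. B_y = 4  [ED ∥ BC ∩ DC ∥ EB]
   → B = (4, 4)
3. A_x = -3  [A is the midpoint of EB]
4. A_y = 7  [A is the midpoint of EB]
   → A = (-3, 7)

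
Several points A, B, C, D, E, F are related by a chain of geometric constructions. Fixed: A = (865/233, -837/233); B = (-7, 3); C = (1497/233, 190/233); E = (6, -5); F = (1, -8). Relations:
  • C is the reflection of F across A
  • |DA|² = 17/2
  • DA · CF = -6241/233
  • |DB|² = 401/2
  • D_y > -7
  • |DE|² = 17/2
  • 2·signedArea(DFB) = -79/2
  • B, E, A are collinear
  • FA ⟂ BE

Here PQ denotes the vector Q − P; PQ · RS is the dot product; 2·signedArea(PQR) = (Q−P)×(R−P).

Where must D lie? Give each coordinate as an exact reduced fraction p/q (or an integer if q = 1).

1. D_x = 7/2  [2·signedArea(DFB) = -79/2 ∩ DA · CF = -6241/233]
2. D_y = -13/2  [2·signedArea(DFB) = -79/2 ∩ DA · CF = -6241/233]
   → D = (7/2, -13/2)

D = (7/2, -13/2)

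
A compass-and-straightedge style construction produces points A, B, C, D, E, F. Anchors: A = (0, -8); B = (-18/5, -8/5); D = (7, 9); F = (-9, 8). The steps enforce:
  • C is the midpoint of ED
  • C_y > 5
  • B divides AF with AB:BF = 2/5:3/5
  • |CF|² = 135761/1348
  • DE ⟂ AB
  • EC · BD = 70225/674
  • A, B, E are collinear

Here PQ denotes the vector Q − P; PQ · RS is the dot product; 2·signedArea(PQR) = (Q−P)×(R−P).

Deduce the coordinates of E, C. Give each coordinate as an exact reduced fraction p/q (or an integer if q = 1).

C = (239/337, 3681/674)
E = (-1881/337, 648/337)

1. E_x = -1881/337  [A, B, E are collinear ∩ DE ⟂ AB]
2. E_y = 648/337  [A, B, E are collinear ∩ DE ⟂ AB]
   → E = (-1881/337, 648/337)
3. C_x = 239/337  [C is the midpoint of ED]
4. C_y = 3681/674  [C is the midpoint of ED]
   → C = (239/337, 3681/674)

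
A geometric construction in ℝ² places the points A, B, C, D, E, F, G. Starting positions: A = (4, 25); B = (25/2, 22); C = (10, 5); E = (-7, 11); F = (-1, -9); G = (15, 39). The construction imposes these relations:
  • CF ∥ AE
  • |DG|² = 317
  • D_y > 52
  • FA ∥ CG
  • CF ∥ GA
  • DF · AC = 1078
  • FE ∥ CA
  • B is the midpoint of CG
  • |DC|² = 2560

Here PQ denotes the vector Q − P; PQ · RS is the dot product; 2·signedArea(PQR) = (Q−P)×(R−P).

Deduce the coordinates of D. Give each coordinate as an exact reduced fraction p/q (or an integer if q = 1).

1. D_x = 26  [line -6·x + 20·y + -904 = 0 ∩ |DC|² = 2560]
2. D_y = 53  [line -6·x + 20·y + -904 = 0 ∩ |DC|² = 2560]
   → D = (26, 53)

D = (26, 53)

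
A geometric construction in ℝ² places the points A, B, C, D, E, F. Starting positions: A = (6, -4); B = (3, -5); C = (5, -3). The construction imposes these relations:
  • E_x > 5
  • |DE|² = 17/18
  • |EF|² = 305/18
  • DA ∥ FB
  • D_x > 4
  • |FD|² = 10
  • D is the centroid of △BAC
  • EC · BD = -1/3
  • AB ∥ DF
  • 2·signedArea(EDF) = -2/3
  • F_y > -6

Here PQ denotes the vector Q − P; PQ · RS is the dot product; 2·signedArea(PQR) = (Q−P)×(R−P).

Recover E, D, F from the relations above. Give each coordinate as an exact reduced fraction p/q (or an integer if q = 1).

1. D_x = 14/3  [D is the centroid of △BAC]
2. D_y = -4  [D is the centroid of △BAC]
   → D = (14/3, -4)
3. F_x = 5/3  [DA ∥ FB ∩ AB ∥ DF]
4. F_y = -5  [DA ∥ FB ∩ AB ∥ DF]
   → F = (5/3, -5)
5. E_x = 11/2  [2·signedArea(EDF) = -2/3 ∩ EC · BD = -1/3]
6. E_y = -7/2  [2·signedArea(EDF) = -2/3 ∩ EC · BD = -1/3]
   → E = (11/2, -7/2)

D = (14/3, -4)
E = (11/2, -7/2)
F = (5/3, -5)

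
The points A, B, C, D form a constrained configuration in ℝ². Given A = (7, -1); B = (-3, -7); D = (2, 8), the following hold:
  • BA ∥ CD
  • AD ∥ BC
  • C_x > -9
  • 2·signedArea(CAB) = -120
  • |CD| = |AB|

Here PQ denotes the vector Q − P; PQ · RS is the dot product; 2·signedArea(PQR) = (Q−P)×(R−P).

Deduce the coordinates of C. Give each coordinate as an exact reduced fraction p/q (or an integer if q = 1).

C = (-8, 2)

1. C_x = -8  [BA ∥ CD ∩ AD ∥ BC]
2. C_y = 2  [BA ∥ CD ∩ AD ∥ BC]
   → C = (-8, 2)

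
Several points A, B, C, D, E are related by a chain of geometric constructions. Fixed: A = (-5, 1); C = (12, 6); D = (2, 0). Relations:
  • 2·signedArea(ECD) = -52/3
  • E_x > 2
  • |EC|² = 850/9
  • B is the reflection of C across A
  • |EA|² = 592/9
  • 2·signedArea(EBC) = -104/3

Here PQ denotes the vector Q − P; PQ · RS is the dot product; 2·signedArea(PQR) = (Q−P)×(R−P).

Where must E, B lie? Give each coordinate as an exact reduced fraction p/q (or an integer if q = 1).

B = (-22, -4)
E = (3, 7/3)

1. E_x = 3  [line 6·x + -10·y + 16/3 = 0 ∩ |EA|² = 592/9]
2. E_y = 7/3  [line 6·x + -10·y + 16/3 = 0 ∩ |EA|² = 592/9]
   → E = (3, 7/3)
3. B_x = -22  [B is the reflection of C across A]
4. B_y = -4  [B is the reflection of C across A]
   → B = (-22, -4)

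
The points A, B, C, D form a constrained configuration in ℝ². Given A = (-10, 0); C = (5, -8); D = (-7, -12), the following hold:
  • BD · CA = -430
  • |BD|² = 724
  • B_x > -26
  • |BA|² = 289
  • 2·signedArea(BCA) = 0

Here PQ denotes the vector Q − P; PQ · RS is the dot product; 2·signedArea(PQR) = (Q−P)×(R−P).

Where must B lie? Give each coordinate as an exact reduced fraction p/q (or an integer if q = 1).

1. B_x = -25  [2·signedArea(BCA) = 0 ∩ BD · CA = -430]
2. B_y = 8  [2·signedArea(BCA) = 0 ∩ BD · CA = -430]
   → B = (-25, 8)

B = (-25, 8)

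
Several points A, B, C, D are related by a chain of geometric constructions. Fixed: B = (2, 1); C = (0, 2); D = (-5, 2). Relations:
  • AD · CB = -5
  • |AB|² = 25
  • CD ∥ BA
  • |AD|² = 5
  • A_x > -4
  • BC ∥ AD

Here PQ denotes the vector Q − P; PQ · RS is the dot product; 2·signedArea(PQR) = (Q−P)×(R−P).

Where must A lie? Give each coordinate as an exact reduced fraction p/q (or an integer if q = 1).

A = (-3, 1)

1. A_x = -3  [BC ∥ AD ∩ CD ∥ BA]
2. A_y = 1  [BC ∥ AD ∩ CD ∥ BA]
   → A = (-3, 1)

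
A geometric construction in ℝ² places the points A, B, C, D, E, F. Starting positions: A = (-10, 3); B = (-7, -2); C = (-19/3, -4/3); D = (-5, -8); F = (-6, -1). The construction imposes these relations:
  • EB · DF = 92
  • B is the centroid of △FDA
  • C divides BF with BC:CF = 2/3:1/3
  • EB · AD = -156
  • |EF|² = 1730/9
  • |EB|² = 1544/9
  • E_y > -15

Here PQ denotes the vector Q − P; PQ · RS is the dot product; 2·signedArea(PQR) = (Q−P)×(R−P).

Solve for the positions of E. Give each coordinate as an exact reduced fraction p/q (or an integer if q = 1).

1. E_x = -11/3  [EB · DF = 92 ∩ EB · AD = -156]
2. E_y = -44/3  [EB · DF = 92 ∩ EB · AD = -156]
   → E = (-11/3, -44/3)

E = (-11/3, -44/3)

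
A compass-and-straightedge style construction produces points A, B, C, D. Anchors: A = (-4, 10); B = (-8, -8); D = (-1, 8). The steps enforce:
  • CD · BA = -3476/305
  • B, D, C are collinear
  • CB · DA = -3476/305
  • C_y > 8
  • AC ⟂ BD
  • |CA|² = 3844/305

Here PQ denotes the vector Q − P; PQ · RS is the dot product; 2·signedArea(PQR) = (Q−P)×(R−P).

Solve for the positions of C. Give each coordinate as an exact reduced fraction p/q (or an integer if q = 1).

1. C_x = -228/305  [B, D, C are collinear ∩ AC ⟂ BD]
2. C_y = 2616/305  [B, D, C are collinear ∩ AC ⟂ BD]
   → C = (-228/305, 2616/305)

C = (-228/305, 2616/305)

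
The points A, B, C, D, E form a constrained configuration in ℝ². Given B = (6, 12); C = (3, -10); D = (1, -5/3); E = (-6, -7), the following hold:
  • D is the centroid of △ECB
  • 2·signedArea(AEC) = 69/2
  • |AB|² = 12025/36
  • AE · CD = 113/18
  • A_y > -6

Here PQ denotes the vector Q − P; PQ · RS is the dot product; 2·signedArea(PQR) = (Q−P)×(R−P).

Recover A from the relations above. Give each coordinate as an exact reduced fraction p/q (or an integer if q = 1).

A = (2, -35/6)

1. A_x = 2  [2·signedArea(AEC) = 69/2 ∩ AE · CD = 113/18]
2. A_y = -35/6  [2·signedArea(AEC) = 69/2 ∩ AE · CD = 113/18]
   → A = (2, -35/6)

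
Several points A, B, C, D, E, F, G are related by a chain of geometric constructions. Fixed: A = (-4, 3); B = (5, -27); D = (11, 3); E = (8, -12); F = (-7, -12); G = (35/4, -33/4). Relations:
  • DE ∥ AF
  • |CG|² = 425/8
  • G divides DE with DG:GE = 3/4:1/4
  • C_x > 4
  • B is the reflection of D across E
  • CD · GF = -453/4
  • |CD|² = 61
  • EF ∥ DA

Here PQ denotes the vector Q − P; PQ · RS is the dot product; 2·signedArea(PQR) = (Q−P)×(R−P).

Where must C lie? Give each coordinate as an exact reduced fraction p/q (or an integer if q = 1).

C = (5, -2)

1. C_x = 5  [line 63/4·x + 15/4·y + -285/4 = 0 ∩ |CD|² = 61]
2. C_y = -2  [line 63/4·x + 15/4·y + -285/4 = 0 ∩ |CD|² = 61]
   → C = (5, -2)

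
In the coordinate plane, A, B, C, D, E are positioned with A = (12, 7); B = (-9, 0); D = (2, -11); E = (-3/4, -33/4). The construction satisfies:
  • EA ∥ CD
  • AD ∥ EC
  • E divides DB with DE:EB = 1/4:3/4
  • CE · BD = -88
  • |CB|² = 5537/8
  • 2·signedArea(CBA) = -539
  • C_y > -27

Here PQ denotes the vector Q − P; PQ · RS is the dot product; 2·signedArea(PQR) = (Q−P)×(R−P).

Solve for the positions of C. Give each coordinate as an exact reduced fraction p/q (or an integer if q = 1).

1. C_x = -43/4  [EA ∥ CD ∩ AD ∥ EC]
2. C_y = -105/4  [EA ∥ CD ∩ AD ∥ EC]
   → C = (-43/4, -105/4)

C = (-43/4, -105/4)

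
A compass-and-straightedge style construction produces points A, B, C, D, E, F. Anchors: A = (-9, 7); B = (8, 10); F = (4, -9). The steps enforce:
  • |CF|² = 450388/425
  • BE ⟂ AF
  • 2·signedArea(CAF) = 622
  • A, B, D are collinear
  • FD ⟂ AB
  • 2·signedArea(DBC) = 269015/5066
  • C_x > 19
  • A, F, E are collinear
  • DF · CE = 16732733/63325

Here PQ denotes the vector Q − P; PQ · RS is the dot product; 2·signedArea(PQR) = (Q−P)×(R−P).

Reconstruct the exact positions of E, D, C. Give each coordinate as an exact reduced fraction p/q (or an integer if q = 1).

1. E_x = -1576/425  [A, F, E are collinear ∩ BE ⟂ AF]
2. E_y = 207/425  [A, F, E are collinear ∩ BE ⟂ AF]
   → E = (-1576/425, 207/425)
3. D_x = 259/298  [A, B, D are collinear ∩ FD ⟂ AB]
4. D_y = 2605/298  [A, B, D are collinear ∩ FD ⟂ AB]
   → D = (259/298, 2605/298)
5. C_x = 8376/425  [2·signedArea(CAF) = 622 ∩ 2·signedArea(DBC) = 269015/5066]
6. C_y = 8293/425  [2·signedArea(CAF) = 622 ∩ 2·signedArea(DBC) = 269015/5066]
   → C = (8376/425, 8293/425)

C = (8376/425, 8293/425)
D = (259/298, 2605/298)
E = (-1576/425, 207/425)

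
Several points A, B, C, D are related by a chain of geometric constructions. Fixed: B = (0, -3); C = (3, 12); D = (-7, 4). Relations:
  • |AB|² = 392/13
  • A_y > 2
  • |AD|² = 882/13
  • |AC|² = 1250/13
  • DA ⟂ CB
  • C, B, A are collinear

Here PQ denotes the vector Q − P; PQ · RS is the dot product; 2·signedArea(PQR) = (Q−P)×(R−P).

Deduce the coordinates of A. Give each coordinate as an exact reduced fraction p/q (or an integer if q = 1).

1. A_x = 14/13  [C, B, A are collinear ∩ DA ⟂ CB]
2. A_y = 31/13  [C, B, A are collinear ∩ DA ⟂ CB]
   → A = (14/13, 31/13)

A = (14/13, 31/13)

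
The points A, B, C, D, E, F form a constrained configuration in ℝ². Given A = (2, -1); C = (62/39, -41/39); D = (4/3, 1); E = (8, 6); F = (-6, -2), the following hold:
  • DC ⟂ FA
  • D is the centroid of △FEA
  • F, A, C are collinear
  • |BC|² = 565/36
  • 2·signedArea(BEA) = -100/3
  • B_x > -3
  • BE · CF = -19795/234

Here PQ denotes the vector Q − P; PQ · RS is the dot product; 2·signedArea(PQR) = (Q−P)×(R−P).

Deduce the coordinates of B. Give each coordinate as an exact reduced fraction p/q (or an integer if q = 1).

1. B_x = -7/3  [2·signedArea(BEA) = -100/3 ∩ BE · CF = -19795/234]
2. B_y = -1/2  [2·signedArea(BEA) = -100/3 ∩ BE · CF = -19795/234]
   → B = (-7/3, -1/2)

B = (-7/3, -1/2)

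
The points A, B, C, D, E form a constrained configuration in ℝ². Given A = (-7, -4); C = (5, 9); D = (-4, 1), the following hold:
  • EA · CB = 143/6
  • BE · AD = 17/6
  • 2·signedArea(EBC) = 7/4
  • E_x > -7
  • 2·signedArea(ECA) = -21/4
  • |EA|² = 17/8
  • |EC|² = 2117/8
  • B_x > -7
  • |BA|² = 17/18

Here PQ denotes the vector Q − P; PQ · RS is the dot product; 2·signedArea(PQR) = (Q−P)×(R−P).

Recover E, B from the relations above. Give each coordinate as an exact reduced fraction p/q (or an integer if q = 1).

B = (-13/2, -19/6)
E = (-25/4, -11/4)

1. E_x = -25/4  [line 13·x + -12·y + 193/4 = 0 ∩ |EA|² = 17/8]
2. E_y = -11/4  [line 13·x + -12·y + 193/4 = 0 ∩ |EA|² = 17/8]
   → E = (-25/4, -11/4)
3. B_x = -13/2  [2·signedArea(EBC) = 7/4 ∩ BE · AD = 17/6]
4. B_y = -19/6  [2·signedArea(EBC) = 7/4 ∩ BE · AD = 17/6]
   → B = (-13/2, -19/6)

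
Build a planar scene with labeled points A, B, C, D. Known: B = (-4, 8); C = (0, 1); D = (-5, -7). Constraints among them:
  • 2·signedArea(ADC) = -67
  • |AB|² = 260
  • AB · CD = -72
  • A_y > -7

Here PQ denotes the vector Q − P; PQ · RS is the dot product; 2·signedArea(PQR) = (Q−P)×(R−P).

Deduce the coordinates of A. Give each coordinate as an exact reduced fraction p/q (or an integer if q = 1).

A = (4, -6)

1. A_x = 4  [2·signedArea(ADC) = -67 ∩ AB · CD = -72]
2. A_y = -6  [2·signedArea(ADC) = -67 ∩ AB · CD = -72]
   → A = (4, -6)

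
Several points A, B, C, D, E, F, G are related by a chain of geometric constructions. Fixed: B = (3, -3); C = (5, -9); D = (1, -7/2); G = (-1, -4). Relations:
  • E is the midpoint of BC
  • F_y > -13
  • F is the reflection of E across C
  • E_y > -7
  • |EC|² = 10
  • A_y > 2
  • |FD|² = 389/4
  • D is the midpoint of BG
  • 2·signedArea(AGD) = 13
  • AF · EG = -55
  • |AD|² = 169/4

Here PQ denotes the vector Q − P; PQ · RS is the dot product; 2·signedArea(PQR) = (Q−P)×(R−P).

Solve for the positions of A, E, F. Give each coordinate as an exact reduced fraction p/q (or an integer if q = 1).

A = (1, 3)
E = (4, -6)
F = (6, -12)

1. E_x = 4  [E is the midpoint of BC]
2. E_y = -6  [E is the midpoint of BC]
   → E = (4, -6)
3. F_x = 6  [F is the reflection of E across C]
4. F_y = -12  [F is the reflection of E across C]
   → F = (6, -12)
5. A_x = 1  [2·signedArea(AGD) = 13 ∩ AF · EG = -55]
6. A_y = 3  [2·signedArea(AGD) = 13 ∩ AF · EG = -55]
   → A = (1, 3)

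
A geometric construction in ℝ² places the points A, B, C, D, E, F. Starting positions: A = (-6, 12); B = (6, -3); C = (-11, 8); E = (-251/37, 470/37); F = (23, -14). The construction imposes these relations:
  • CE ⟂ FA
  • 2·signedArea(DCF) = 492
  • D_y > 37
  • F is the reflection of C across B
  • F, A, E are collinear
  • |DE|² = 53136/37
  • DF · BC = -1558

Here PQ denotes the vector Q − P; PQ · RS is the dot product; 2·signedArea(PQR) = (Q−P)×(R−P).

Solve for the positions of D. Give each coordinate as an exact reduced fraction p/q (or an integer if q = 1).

D = (-35, 38)

1. D_x = -35  [2·signedArea(DCF) = 492 ∩ DF · BC = -1558]
2. D_y = 38  [2·signedArea(DCF) = 492 ∩ DF · BC = -1558]
   → D = (-35, 38)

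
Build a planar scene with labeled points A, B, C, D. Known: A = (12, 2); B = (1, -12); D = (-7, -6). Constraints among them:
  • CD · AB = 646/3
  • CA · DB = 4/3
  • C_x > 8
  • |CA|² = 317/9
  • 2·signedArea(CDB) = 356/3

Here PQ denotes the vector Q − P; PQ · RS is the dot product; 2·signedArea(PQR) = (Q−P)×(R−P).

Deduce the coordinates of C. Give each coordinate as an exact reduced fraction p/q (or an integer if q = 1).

C = (25/3, -8/3)

1. C_x = 25/3  [CA · DB = 4/3 ∩ 2·signedArea(CDB) = 356/3]
2. C_y = -8/3  [CA · DB = 4/3 ∩ 2·signedArea(CDB) = 356/3]
   → C = (25/3, -8/3)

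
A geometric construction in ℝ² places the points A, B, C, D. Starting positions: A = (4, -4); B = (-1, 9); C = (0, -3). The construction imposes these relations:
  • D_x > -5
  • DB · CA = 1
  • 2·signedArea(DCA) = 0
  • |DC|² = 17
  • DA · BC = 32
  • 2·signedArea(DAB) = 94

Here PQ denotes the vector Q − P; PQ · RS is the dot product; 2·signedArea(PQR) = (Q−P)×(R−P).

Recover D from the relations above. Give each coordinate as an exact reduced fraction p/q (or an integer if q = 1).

D = (-4, -2)

1. D_x = -4  [2·signedArea(DCA) = 0 ∩ DB · CA = 1]
2. D_y = -2  [2·signedArea(DCA) = 0 ∩ DB · CA = 1]
   → D = (-4, -2)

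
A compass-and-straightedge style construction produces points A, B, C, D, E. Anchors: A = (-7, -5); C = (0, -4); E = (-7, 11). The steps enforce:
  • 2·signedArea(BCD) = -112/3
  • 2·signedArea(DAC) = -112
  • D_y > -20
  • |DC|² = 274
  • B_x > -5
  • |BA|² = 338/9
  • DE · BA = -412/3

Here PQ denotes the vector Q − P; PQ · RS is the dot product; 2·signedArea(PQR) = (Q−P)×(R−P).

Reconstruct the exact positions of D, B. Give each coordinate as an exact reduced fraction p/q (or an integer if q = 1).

B = (-14/3, 2/3)
D = (7, -19)

1. D_x = 7  [line -1·x + 7·y + 140 = 0 ∩ |DC|² = 274]
2. D_y = -19  [line -1·x + 7·y + 140 = 0 ∩ |DC|² = 274]
   → D = (7, -19)
3. B_x = -14/3  [2·signedArea(BCD) = -112/3 ∩ DE · BA = -412/3]
4. B_y = 2/3  [2·signedArea(BCD) = -112/3 ∩ DE · BA = -412/3]
   → B = (-14/3, 2/3)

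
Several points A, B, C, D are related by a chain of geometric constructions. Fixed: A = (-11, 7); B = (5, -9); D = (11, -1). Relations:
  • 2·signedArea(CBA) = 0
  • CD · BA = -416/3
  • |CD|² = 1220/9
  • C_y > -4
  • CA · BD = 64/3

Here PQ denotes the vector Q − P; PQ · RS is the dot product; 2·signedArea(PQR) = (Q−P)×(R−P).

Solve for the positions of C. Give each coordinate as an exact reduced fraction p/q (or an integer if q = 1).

1. C_x = -1/3  [2·signedArea(CBA) = 0 ∩ CA · BD = 64/3]
2. C_y = -11/3  [2·signedArea(CBA) = 0 ∩ CA · BD = 64/3]
   → C = (-1/3, -11/3)

C = (-1/3, -11/3)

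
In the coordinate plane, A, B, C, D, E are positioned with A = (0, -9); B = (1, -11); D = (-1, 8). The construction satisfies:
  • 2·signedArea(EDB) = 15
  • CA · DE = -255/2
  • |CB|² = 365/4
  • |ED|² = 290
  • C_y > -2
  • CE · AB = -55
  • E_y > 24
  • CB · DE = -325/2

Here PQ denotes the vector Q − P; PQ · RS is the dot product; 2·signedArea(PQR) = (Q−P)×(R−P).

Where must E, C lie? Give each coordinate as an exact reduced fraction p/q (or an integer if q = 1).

C = (0, -3/2)
E = (-2, 25)

1. E_x = -2  [line 19·x + 2·y + -12 = 0 ∩ |ED|² = 290]
2. E_y = 25  [line 19·x + 2·y + -12 = 0 ∩ |ED|² = 290]
   → E = (-2, 25)
3. C_x = 0  [CE · AB = -55 ∩ CB · DE = -325/2]
4. C_y = -3/2  [CE · AB = -55 ∩ CB · DE = -325/2]
   → C = (0, -3/2)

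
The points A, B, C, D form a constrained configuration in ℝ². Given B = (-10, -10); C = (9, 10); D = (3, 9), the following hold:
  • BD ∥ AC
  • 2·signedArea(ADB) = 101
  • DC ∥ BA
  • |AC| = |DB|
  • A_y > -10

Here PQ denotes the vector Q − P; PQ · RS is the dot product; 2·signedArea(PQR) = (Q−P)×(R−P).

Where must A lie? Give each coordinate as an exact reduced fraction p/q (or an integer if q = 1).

1. A_x = -4  [BD ∥ AC ∩ DC ∥ BA]
2. A_y = -9  [BD ∥ AC ∩ DC ∥ BA]
   → A = (-4, -9)

A = (-4, -9)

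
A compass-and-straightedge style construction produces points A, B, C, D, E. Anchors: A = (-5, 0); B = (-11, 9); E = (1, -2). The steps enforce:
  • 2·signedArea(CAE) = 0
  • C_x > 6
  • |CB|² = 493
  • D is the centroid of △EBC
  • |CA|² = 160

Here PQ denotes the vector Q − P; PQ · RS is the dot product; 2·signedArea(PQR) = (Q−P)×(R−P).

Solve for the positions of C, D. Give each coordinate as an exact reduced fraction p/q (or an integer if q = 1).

C = (7, -4)
D = (-1, 1)

1. C_x = 7  [line 2·x + 6·y + 10 = 0 ∩ |CA|² = 160]
2. C_y = -4  [line 2·x + 6·y + 10 = 0 ∩ |CA|² = 160]
   → C = (7, -4)
3. D_x = -1  [D is the centroid of △EBC]
4. D_y = 1  [D is the centroid of △EBC]
   → D = (-1, 1)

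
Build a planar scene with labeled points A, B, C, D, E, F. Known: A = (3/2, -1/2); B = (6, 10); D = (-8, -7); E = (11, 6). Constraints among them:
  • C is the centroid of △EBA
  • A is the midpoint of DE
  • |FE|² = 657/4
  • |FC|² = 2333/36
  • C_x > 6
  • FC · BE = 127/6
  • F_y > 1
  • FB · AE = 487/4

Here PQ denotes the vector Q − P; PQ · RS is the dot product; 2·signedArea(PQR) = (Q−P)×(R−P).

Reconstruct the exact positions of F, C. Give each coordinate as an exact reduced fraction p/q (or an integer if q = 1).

C = (37/6, 31/6)
F = (-1, 3/2)

1. F_x = -1  [line -19/2·x + -13/2·y + 1/4 = 0 ∩ |FE|² = 657/4]
2. F_y = 3/2  [line -19/2·x + -13/2·y + 1/4 = 0 ∩ |FE|² = 657/4]
   → F = (-1, 3/2)
3. C_x = 37/6  [FC · BE = 127/6 ∩ C is the centroid of △EBA]
4. C_y = 31/6  [FC · BE = 127/6 ∩ C is the centroid of △EBA]
   → C = (37/6, 31/6)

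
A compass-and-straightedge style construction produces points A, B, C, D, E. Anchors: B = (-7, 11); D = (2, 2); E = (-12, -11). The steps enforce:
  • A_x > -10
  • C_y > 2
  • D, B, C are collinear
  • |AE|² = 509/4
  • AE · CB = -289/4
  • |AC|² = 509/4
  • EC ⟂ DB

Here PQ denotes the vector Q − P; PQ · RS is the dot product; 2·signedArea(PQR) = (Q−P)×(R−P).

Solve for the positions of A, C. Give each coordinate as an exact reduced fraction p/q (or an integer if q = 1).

1. C_x = 3/2  [D, B, C are collinear ∩ EC ⟂ DB]
2. C_y = 5/2  [D, B, C are collinear ∩ EC ⟂ DB]
   → C = (3/2, 5/2)
3. A_x = -19/2  [line 17/2·x + -17/2·y + 323/4 = 0 ∩ |AE|² = 509/4]
4. A_y = 0  [line 17/2·x + -17/2·y + 323/4 = 0 ∩ |AE|² = 509/4]
   → A = (-19/2, 0)

A = (-19/2, 0)
C = (3/2, 5/2)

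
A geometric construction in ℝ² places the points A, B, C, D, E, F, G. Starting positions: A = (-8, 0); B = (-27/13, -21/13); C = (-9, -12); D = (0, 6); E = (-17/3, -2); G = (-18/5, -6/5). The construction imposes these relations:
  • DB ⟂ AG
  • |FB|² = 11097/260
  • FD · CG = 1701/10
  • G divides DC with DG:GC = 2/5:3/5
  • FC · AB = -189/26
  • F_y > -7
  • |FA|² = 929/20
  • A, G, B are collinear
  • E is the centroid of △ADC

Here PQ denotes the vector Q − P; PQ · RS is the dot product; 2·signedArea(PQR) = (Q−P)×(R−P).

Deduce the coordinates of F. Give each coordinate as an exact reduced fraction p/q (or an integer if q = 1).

F = (-63/10, -33/5)

1. F_x = -63/10  [FD · CG = 1701/10 ∩ FC · AB = -189/26]
2. F_y = -33/5  [FD · CG = 1701/10 ∩ FC · AB = -189/26]
   → F = (-63/10, -33/5)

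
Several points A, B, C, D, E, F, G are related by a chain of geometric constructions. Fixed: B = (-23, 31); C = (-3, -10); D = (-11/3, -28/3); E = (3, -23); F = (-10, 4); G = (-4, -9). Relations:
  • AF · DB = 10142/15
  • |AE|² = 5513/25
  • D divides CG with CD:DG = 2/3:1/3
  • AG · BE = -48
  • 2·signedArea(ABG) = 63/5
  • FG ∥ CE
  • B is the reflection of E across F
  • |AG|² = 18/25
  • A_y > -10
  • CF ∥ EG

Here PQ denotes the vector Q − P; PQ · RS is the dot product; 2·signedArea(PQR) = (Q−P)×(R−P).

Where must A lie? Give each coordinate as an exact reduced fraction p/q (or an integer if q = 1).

1. A_x = -17/5  [AF · DB = 10142/15 ∩ 2·signedArea(ABG) = 63/5]
2. A_y = -48/5  [AF · DB = 10142/15 ∩ 2·signedArea(ABG) = 63/5]
   → A = (-17/5, -48/5)

A = (-17/5, -48/5)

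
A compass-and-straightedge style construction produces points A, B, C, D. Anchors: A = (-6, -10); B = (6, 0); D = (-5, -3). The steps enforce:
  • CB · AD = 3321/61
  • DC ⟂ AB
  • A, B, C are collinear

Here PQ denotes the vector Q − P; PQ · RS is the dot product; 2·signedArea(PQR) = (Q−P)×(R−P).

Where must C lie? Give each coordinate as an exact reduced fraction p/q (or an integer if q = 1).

1. C_x = -120/61  [A, B, C are collinear ∩ DC ⟂ AB]
2. C_y = -405/61  [A, B, C are collinear ∩ DC ⟂ AB]
   → C = (-120/61, -405/61)

C = (-120/61, -405/61)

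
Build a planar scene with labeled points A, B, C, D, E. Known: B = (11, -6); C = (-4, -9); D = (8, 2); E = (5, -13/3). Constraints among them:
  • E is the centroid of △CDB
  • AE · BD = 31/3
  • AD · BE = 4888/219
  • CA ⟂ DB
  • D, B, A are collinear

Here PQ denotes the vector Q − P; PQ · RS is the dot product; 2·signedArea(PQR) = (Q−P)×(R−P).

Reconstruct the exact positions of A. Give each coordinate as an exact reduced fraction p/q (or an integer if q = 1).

1. A_x = 740/73  [D, B, A are collinear ∩ CA ⟂ DB]
2. A_y = -270/73  [D, B, A are collinear ∩ CA ⟂ DB]
   → A = (740/73, -270/73)

A = (740/73, -270/73)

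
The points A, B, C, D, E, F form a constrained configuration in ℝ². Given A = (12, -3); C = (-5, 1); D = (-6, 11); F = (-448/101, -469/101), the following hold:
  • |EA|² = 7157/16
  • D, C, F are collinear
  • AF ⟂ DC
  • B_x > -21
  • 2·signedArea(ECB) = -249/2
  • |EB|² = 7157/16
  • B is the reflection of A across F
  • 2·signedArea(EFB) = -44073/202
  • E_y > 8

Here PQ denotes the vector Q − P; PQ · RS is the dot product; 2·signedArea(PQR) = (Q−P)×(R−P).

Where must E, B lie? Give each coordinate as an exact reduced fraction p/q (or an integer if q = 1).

B = (-2108/101, -635/101)
E = (-23/4, 17/2)

1. B_x = -2108/101  [B is the reflection of A across F]
2. B_y = -635/101  [B is the reflection of A across F]
   → B = (-2108/101, -635/101)
3. E_x = -23/4  [2·signedArea(EFB) = -44073/202 ∩ 2·signedArea(ECB) = -249/2]
4. E_y = 17/2  [2·signedArea(EFB) = -44073/202 ∩ 2·signedArea(ECB) = -249/2]
   → E = (-23/4, 17/2)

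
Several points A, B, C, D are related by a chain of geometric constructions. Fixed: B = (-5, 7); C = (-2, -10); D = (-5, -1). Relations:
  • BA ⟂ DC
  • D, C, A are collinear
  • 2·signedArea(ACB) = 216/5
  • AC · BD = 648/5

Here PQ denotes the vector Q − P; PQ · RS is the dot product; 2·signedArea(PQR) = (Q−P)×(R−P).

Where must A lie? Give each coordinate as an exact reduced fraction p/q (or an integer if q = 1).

1. A_x = -37/5  [D, C, A are collinear ∩ BA ⟂ DC]
2. A_y = 31/5  [D, C, A are collinear ∩ BA ⟂ DC]
   → A = (-37/5, 31/5)

A = (-37/5, 31/5)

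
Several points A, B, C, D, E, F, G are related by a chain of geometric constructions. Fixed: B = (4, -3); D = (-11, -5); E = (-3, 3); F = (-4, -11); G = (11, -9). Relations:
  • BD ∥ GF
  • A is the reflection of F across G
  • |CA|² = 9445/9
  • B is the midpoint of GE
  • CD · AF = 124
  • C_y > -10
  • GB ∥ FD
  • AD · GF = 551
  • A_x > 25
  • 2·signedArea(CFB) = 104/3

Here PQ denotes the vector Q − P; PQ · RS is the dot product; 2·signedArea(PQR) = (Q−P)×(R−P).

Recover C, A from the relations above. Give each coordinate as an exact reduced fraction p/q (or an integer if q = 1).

1. A_x = 26  [A is the reflection of F across G]
2. A_y = -7  [A is the reflection of F across G]
   → A = (26, -7)
3. C_x = -19/3  [2·signedArea(CFB) = 104/3 ∩ CD · AF = 124]
4. C_y = -9  [2·signedArea(CFB) = 104/3 ∩ CD · AF = 124]
   → C = (-19/3, -9)

A = (26, -7)
C = (-19/3, -9)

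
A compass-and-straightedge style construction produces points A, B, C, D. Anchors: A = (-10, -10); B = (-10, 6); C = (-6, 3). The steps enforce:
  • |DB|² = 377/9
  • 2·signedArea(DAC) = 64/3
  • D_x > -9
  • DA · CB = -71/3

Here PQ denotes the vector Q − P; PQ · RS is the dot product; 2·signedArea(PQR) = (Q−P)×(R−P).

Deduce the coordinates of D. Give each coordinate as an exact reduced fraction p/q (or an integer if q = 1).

D = (-26/3, -1/3)

1. D_x = -26/3  [DA · CB = -71/3 ∩ 2·signedArea(DAC) = 64/3]
2. D_y = -1/3  [DA · CB = -71/3 ∩ 2·signedArea(DAC) = 64/3]
   → D = (-26/3, -1/3)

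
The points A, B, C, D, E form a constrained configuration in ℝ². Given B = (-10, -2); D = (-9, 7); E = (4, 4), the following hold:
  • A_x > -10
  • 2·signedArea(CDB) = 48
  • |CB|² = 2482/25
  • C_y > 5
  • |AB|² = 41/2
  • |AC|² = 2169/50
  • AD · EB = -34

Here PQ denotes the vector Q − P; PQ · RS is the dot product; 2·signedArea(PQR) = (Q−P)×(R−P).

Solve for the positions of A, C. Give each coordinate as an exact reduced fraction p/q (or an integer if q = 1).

A = (-19/2, 5/2)
C = (-19/5, 29/5)

1. C_x = -19/5  [line 9·x + -1·y + 40 = 0 ∩ |CB|² = 2482/25]
2. C_y = 29/5  [line 9·x + -1·y + 40 = 0 ∩ |CB|² = 2482/25]
   → C = (-19/5, 29/5)
3. A_x = -19/2  [line 14·x + 6·y + 118 = 0 ∩ |AC|² = 2169/50]
4. A_y = 5/2  [line 14·x + 6·y + 118 = 0 ∩ |AC|² = 2169/50]
   → A = (-19/2, 5/2)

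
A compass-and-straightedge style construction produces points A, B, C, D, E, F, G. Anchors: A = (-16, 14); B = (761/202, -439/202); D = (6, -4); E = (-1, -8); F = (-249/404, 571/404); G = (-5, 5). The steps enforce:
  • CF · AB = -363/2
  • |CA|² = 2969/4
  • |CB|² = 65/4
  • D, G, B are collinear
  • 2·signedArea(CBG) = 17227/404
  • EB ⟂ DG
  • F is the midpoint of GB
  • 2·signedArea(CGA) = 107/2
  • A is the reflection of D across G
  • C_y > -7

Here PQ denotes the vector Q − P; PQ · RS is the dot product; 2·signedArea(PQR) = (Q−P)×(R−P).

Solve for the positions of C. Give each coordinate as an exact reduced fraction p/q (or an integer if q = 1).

C = (5/2, -6)

1. C_x = 5/2  [2·signedArea(CBG) = 17227/404 ∩ CF · AB = -363/2]
2. C_y = -6  [2·signedArea(CBG) = 17227/404 ∩ CF · AB = -363/2]
   → C = (5/2, -6)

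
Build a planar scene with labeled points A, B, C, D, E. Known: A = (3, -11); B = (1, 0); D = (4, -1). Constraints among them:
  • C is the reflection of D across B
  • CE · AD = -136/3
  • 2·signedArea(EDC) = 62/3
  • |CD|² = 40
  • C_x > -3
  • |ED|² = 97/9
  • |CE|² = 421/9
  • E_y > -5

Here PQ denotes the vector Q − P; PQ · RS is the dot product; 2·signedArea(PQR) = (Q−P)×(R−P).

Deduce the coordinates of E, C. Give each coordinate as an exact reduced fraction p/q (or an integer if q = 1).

C = (-2, 1)
E = (8/3, -4)

1. C_x = -2  [C is the reflection of D across B]
2. C_y = 1  [C is the reflection of D across B]
   → C = (-2, 1)
3. E_x = 8/3  [2·signedArea(EDC) = 62/3 ∩ CE · AD = -136/3]
4. E_y = -4  [2·signedArea(EDC) = 62/3 ∩ CE · AD = -136/3]
   → E = (8/3, -4)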